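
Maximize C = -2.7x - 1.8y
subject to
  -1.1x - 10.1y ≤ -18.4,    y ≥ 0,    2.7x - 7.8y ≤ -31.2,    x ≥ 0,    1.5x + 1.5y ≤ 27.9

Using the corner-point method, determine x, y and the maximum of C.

x = 0, y = 4, maximum C = -7.2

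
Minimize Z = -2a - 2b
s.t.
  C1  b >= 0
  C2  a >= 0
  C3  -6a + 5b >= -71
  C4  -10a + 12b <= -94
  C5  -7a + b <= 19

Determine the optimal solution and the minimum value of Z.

Extreme points and Z = -2a - 2b:
  (71/6, 0) → Z = -71/3
  (47/5, 0) → Z = -94/5
  (191/11, 73/11) → Z = -48

a = 191/11, b = 73/11, minimum Z = -48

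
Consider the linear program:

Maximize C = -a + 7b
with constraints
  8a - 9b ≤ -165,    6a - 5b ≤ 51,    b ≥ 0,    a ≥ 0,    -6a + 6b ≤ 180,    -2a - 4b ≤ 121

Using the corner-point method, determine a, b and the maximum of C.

The binding constraints are 6a - 5b = 51 and -6a + 6b = 180.
Solving simultaneously gives a = 201, b = 231.

a = 201, b = 231, maximum C = 1416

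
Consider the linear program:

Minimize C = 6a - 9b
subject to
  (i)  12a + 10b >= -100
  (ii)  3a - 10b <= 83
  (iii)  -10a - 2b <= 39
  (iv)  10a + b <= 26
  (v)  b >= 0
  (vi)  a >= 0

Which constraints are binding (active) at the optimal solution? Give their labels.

Extreme points and C = 6a - 9b:
  (13/5, 0) → C = 78/5
  (0, 26) → C = -234
  (0, 0) → C = 0

The minimum is at (0, 26). Substituting into each constraint, equality holds for (iv) and (vi); the remaining constraints have slack.

(iv) and (vi)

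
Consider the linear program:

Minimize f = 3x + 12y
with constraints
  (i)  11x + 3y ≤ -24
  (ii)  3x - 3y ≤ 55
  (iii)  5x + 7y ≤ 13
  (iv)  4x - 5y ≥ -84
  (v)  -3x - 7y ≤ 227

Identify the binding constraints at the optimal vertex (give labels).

Extreme points and f = 3x + 12y:
  (31/14, -677/42) → f = -2615/14
  (-207/62, 263/62) → f = 2535/62
  (-148/15, -141/5) → f = -368
  (-523/53, 472/53) → f = 4095/53
  (-1723/43, -656/43) → f = -13041/43

The minimum is at (-148/15, -141/5). Substituting into each constraint, equality holds for (ii) and (v); the remaining constraints have slack.

(ii) and (v)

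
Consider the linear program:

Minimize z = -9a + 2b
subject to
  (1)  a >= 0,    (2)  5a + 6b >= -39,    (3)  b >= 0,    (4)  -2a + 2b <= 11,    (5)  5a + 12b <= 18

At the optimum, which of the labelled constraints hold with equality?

(3) and (5)

Feasible corners and z = -9a + 2b:
  (0, 0) → z = 0
  (0, 3/2) → z = 3
  (18/5, 0) → z = -162/5

The minimum is at (18/5, 0). Substituting into each constraint, equality holds for (3) and (5); the remaining constraints have slack.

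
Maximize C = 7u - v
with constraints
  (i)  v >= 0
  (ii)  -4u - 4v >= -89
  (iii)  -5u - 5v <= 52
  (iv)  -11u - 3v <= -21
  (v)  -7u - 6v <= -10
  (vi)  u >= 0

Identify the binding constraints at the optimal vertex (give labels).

(i) and (ii)

Extreme points and C = 7u - v:
  (89/4, 0) → C = 623/4
  (21/11, 0) → C = 147/11
  (0, 89/4) → C = -89/4
  (0, 7) → C = -7

The maximum is at (89/4, 0). Substituting into each constraint, equality holds for (i) and (ii); the remaining constraints have slack.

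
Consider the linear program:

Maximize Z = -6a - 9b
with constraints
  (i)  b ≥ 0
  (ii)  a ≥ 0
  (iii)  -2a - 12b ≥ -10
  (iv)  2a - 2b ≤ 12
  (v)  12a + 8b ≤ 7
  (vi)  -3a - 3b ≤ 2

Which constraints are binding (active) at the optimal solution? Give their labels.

Corner points and Z = -6a - 9b:
  (0, 0) → Z = 0
  (7/12, 0) → Z = -7/2
  (0, 5/6) → Z = -15/2
  (1/32, 53/64) → Z = -489/64

The maximum is at (0, 0). Substituting into each constraint, equality holds for (i) and (ii); the remaining constraints have slack.

(i) and (ii)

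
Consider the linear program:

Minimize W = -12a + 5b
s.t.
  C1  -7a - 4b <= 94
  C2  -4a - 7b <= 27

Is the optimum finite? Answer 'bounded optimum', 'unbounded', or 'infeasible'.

unbounded

From the feasible point (-50/3, 17/3), moving in the direction (7, -4) keeps every constraint satisfied while W decreases without bound.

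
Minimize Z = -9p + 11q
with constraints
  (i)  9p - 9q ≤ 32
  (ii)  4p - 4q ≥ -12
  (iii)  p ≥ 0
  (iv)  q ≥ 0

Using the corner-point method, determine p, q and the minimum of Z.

Feasible corners and Z = -9p + 11q:
  (32/9, 0) → Z = -32
  (0, 3) → Z = 33
  (0, 0) → Z = 0
The feasible region is unbounded (it extends along (1, 1)), but Z strictly increases along every unbounded feasible direction, so there is no improving ray and the minimum is attained at a vertex.

p = 32/9, q = 0, minimum Z = -32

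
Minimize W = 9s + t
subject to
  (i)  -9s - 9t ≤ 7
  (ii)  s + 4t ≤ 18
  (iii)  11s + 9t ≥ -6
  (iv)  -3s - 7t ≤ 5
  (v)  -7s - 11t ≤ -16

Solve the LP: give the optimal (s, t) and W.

s = -186/35, t = 204/35, minimum W = -42

The feasible region is unbounded (it extends along (7, -3), (4, -1)), but W strictly increases along every unbounded feasible direction, so there is no improving ray and the minimum is attained at a vertex.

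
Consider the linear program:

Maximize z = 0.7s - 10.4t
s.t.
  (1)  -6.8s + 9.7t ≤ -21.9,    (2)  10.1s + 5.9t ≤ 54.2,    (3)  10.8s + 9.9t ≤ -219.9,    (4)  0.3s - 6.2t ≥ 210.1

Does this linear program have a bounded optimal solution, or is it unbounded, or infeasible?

From the feasible point (-190219/3925, -142211/3925), moving in the direction (-9.7, -6.8) keeps every constraint satisfied while z increases without bound.

unbounded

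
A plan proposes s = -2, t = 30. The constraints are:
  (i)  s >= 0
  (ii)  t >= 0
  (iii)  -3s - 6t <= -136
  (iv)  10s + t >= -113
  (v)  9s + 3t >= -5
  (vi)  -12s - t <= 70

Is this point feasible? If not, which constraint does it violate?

not feasible — violates (i)

Constraint (i): s = -2, which is not ≥ 0. All other constraints are satisfied.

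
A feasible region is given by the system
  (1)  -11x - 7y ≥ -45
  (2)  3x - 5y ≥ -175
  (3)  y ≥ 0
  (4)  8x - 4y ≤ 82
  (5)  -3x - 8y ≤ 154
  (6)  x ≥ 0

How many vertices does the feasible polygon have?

3

The feasible vertices (each the meet of two boundaries and inside every other half-plane) are:
  (45/11, 0)
  (0, 45/7)
  (0, 0)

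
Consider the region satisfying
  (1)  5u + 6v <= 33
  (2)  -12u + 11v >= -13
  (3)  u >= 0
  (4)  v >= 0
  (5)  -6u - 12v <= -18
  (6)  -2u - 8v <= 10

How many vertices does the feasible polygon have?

4

The feasible vertices (each the meet of two boundaries and inside every other half-plane) are:
  (441/127, 331/127)
  (0, 11/2)
  (59/35, 23/35)
  (0, 3/2)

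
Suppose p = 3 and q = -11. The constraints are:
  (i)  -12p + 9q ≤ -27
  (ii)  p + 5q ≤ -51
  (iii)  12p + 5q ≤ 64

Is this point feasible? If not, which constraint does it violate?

(i): -135 ≤ -27 ✓
(ii): -52 ≤ -51 ✓
(iii): -19 ≤ 64 ✓

feasible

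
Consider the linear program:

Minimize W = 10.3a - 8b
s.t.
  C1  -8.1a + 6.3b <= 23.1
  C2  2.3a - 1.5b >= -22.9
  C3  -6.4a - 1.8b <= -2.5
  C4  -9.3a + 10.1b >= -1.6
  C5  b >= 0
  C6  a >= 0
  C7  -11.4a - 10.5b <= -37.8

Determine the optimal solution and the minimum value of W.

a = 0, b = 11/3, minimum W = -88/3

Corner points and W = 10.3a - 8b:
  (0, 11/3) → W = -88/3
  (13286/7093, 11110/7093) → W = 239829/35465
  (0, 18/5) → W = -144/5
The feasible region is unbounded (it extends along (7, 9), (101, 93)), but W strictly increases along every unbounded feasible direction, so there is no improving ray and the minimum is attained at a vertex.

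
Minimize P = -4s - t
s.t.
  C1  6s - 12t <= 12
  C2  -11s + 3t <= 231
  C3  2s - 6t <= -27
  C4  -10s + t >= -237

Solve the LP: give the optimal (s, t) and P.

s = 942/19, t = 4917/19, minimum P = -8685/19

Corner points and P = -4s - t:
  (-87/4, -11/4) → P = 359/4
  (942/19, 4917/19) → P = -8685/19
  (1449/58, 372/29) → P = -3270/29

The binding constraints are -11s + 3t = 231 and -10s + t = -237.
Solving simultaneously gives s = 942/19, t = 4917/19.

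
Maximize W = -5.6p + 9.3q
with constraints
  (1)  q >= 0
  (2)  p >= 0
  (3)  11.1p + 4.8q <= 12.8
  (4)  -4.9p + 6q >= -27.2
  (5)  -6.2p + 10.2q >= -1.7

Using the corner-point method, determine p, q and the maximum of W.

Extreme points and W = -5.6p + 9.3q:
  (0, 0) → W = 0
  (17/62, 0) → W = -238/155
  (0, 8/3) → W = 124/5
  (2312/2383, 6049/14298) → W = -14285/9532

The optimum lies where p = 0 and 11.1p + 4.8q = 12.8.
Solving simultaneously gives p = 0, q = 8/3.

p = 0, q = 8/3, maximum W = 124/5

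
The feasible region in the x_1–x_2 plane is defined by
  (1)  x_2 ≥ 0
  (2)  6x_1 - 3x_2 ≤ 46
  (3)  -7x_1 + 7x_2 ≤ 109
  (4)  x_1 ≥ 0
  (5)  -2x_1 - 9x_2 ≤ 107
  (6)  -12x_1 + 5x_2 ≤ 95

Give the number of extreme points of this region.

4

The feasible vertices (each the meet of two boundaries and inside every other half-plane) are:
  (23/3, 0)
  (0, 0)
  (649/21, 976/21)
  (0, 109/7)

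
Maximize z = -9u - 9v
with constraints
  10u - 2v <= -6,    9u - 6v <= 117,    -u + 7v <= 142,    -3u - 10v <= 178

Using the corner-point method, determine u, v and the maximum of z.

u = -86, v = 8, maximum z = 702

Vertices and z = -9u - 9v:
  (121/34, 707/34) → z = -3726/17
  (-208/53, -881/53) → z = 9801/53
  (-86, 8) → z = 702

At the optimal vertex, -u + 7v = 142 and -3u - 10v = 178.
Solving simultaneously gives u = -86, v = 8.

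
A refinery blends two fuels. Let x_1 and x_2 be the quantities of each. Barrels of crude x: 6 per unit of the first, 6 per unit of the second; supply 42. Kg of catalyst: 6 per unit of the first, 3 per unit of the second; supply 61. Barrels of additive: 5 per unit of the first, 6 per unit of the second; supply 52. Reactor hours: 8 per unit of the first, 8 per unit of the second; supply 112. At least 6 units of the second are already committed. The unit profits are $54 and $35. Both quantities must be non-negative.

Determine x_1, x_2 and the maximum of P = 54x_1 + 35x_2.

The optimum lies where 6x_1 + 6x_2 = 42 and x_2 = 6.
Solving simultaneously gives x_1 = 1, x_2 = 6.

x_1 = 1, x_2 = 6, maximum P = 264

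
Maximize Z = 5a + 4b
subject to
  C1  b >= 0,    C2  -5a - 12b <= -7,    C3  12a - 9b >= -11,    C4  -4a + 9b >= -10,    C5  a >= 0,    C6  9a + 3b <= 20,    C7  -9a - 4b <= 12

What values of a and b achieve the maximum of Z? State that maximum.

a = 49/39, b = 113/39, maximum Z = 697/39

Vertices and Z = 5a + 4b:
  (7/5, 0) → Z = 7
  (20/9, 0) → Z = 100/9
  (0, 7/12) → Z = 7/3
  (0, 11/9) → Z = 44/9
  (49/39, 113/39) → Z = 697/39

The optimum lies where 12a - 9b = -11 and 9a + 3b = 20.
Solving simultaneously gives a = 49/39, b = 113/39.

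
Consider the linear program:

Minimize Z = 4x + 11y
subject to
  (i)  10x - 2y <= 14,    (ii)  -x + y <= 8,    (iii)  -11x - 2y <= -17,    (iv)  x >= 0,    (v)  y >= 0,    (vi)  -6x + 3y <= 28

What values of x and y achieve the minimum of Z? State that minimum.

x = 31/21, y = 8/21, minimum Z = 212/21

Feasible corners and Z = 4x + 11y:
  (15/4, 47/4) → Z = 577/4
  (31/21, 8/21) → Z = 212/21
  (1/13, 105/13) → Z = 1159/13

The optimum lies where 10x - 2y = 14 and -11x - 2y = -17.
Solving simultaneously gives x = 31/21, y = 8/21.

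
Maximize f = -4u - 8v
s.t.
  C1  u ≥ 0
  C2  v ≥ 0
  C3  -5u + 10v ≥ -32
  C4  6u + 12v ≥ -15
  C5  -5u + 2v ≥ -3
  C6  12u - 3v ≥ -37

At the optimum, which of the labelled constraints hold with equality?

Corner points and f = -4u - 8v:
  (0, 0) → f = 0
  (0, 37/3) → f = -296/3
  (3/5, 0) → f = -12/5
The feasible region is unbounded (it extends along (2, 5), (1, 4)), but f strictly decreases along every unbounded feasible direction, so there is no improving ray and the maximum is attained at a vertex.

The maximum is at (0, 0). Substituting into each constraint, equality holds for C1 and C2; the remaining constraints have slack.

C1 and C2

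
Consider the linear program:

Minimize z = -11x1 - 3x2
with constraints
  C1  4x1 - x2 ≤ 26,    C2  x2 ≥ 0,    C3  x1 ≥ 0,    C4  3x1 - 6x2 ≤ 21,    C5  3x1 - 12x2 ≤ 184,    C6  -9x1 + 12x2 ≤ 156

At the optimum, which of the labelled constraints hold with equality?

Feasible corners and z = -11x1 - 3x2:
  (13/2, 0) → z = -143/2
  (12, 22) → z = -198
  (0, 0) → z = 0
  (0, 13) → z = -39

The minimum is at (12, 22). Substituting into each constraint, equality holds for C1 and C6; the remaining constraints have slack.

C1 and C6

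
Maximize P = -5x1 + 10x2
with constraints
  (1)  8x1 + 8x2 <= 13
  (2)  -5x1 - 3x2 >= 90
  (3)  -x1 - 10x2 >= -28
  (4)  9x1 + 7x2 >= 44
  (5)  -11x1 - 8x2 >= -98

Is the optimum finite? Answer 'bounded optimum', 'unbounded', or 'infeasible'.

The boundaries 8x1 + 8x2 = 13 and 9x1 + 7x2 = 44 meet at (261/16, -235/16), but that point violates -5x1 - 3x2 ≥ 90. Every candidate vertex is excluded by some other constraint, so the feasible region is empty.

infeasible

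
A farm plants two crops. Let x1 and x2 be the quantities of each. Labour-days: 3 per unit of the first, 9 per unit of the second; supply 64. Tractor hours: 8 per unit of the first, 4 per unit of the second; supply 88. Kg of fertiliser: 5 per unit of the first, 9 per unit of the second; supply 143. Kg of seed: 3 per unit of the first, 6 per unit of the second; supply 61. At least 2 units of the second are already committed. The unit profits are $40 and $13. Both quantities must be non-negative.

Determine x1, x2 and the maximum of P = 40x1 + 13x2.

x1 = 10, x2 = 2, maximum P = 426

Extreme points and P = 40x1 + 13x2:
  (0, 64/9) → P = 832/9
  (0, 2) → P = 26
  (134/15, 62/15) → P = 6166/15
  (10, 2) → P = 426

The binding constraints are 8x1 + 4x2 = 88 and x2 = 2.
Solving simultaneously gives x1 = 10, x2 = 2.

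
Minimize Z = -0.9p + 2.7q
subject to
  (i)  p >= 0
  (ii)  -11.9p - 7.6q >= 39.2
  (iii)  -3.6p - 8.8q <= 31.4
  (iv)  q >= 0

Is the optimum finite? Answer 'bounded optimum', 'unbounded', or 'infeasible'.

The boundaries p = 0 and q = 0 meet at (0, 0), but that point violates -11.9p - 7.6q ≥ 39.2. Every candidate vertex is excluded by some other constraint, so the feasible region is empty.

infeasible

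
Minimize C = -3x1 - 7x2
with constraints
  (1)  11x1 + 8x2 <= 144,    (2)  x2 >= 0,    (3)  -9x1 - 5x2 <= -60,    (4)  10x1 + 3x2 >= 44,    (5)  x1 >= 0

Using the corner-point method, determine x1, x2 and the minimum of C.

x1 = 0, x2 = 18, minimum C = -126

Feasible corners and C = -3x1 - 7x2:
  (144/11, 0) → C = -432/11
  (0, 18) → C = -126
  (20/3, 0) → C = -20
  (40/23, 204/23) → C = -1548/23
  (0, 44/3) → C = -308/3

The optimum lies where 11x1 + 8x2 = 144 and x1 = 0.
Solving simultaneously gives x1 = 0, x2 = 18.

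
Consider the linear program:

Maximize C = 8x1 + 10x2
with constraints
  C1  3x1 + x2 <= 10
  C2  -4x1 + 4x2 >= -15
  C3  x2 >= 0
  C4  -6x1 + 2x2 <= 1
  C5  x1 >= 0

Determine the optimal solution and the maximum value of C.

x1 = 19/12, x2 = 21/4, maximum C = 391/6

The optimum lies where 3x1 + x2 = 10 and -6x1 + 2x2 = 1.
Solving simultaneously gives x1 = 19/12, x2 = 21/4.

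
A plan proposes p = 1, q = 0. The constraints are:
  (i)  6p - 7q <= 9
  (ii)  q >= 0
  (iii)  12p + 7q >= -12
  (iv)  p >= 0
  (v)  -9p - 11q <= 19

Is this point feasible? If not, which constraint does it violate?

(i): 6 ≤ 9 ✓
(ii): 0 ≥ 0 ✓
(iii): 12 ≥ -12 ✓
(iv): 1 ≥ 0 ✓
(v): -9 ≤ 19 ✓

feasible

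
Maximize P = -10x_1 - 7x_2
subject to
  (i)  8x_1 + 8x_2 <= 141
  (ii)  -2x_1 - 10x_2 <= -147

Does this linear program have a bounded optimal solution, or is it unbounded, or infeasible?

From the feasible point (117/32, 447/32), moving in the direction (-10, 2) keeps every constraint satisfied while P increases without bound.

unbounded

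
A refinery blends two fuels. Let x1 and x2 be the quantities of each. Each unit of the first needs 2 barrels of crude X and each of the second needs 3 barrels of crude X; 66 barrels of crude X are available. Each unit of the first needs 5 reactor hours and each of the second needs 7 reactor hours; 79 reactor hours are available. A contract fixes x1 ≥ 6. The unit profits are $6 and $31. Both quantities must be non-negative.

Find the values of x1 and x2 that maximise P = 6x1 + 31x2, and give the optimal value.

x1 = 6, x2 = 7, maximum P = 253

Vertices and P = 6x1 + 31x2:
  (79/5, 0) → P = 474/5
  (6, 0) → P = 36
  (6, 7) → P = 253

The optimum lies where 5x1 + 7x2 = 79 and x1 = 6.
Solving simultaneously gives x1 = 6, x2 = 7.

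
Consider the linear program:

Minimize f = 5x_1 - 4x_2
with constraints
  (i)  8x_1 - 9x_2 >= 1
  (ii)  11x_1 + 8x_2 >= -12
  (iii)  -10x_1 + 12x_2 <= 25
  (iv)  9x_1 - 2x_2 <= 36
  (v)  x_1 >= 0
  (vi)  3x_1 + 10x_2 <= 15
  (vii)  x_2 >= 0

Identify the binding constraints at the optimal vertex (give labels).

Vertices and f = 5x_1 - 4x_2:
  (145/107, 117/107) → f = 257/107
  (1/8, 0) → f = 5/8
  (65/16, 9/32) → f = 307/16
  (4, 0) → f = 20

The minimum is at (1/8, 0). Substituting into each constraint, equality holds for (i) and (vii); the remaining constraints have slack.

(i) and (vii)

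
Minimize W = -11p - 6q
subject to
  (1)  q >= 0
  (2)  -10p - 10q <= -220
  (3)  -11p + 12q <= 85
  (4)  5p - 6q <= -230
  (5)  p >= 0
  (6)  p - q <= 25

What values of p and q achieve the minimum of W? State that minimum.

p = 385, q = 360, minimum W = -6395

Vertices and W = -11p - 6q:
  (375, 2105/6) → W = -6230
  (385, 360) → W = -6395
  (380, 355) → W = -6310

The binding constraints are -11p + 12q = 85 and p - q = 25.
Solving simultaneously gives p = 385, q = 360.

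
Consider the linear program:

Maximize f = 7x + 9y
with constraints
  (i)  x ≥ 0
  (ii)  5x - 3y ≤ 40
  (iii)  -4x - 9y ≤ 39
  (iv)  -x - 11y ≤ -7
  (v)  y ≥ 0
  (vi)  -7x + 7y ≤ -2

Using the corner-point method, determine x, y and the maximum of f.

x = 137/7, y = 135/7, maximum f = 2174/7

Corner points and f = 7x + 9y:
  (8, 0) → f = 56
  (137/7, 135/7) → f = 2174/7
  (7, 0) → f = 49
  (71/84, 47/84) → f = 230/21

At the optimal vertex, 5x - 3y = 40 and -7x + 7y = -2.
Solving simultaneously gives x = 137/7, y = 135/7.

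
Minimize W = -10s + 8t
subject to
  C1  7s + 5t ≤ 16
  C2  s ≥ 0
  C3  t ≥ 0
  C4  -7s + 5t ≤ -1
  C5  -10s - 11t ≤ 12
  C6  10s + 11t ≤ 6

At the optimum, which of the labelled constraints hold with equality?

C3 and C6

Extreme points and W = -10s + 8t:
  (1/7, 0) → W = -10/7
  (3/5, 0) → W = -6
  (41/127, 32/127) → W = -154/127

The minimum is at (3/5, 0). Substituting into each constraint, equality holds for C3 and C6; the remaining constraints have slack.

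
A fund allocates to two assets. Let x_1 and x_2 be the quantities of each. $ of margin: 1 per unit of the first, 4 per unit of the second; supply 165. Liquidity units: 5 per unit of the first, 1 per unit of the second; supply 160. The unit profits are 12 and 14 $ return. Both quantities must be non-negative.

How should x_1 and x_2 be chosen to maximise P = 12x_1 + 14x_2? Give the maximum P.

x_1 = 25, x_2 = 35, maximum P = 790

Vertices and P = 12x_1 + 14x_2:
  (0, 0) → P = 0
  (0, 165/4) → P = 1155/2
  (32, 0) → P = 384
  (25, 35) → P = 790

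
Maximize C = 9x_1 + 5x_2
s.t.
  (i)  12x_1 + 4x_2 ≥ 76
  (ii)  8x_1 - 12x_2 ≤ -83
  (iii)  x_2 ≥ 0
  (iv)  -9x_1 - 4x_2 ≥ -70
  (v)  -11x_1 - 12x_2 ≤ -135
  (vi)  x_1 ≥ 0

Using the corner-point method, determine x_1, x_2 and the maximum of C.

Feasible corners and C = 9x_1 + 5x_2:
  (145/44, 401/44) → C = 1655/22
  (2, 13) → C = 83
  (127/35, 1307/140) → C = 11107/140

At the optimal vertex, 12x_1 + 4x_2 = 76 and -9x_1 - 4x_2 = -70.
Solving simultaneously gives x_1 = 2, x_2 = 13.

x_1 = 2, x_2 = 13, maximum C = 83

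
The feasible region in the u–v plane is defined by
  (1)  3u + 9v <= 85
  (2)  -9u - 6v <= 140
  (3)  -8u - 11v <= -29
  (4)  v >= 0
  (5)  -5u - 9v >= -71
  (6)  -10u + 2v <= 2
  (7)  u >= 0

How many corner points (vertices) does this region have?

4

Of the 21 pairwise boundary intersections, those satisfying every inequality are:
  (29/8, 0)
  (2/7, 17/7)
  (71/5, 0)
  (31/25, 36/5)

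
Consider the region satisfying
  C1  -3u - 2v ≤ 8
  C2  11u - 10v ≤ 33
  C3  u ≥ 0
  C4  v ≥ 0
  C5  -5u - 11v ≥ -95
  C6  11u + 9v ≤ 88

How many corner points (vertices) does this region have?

The feasible vertices (each the meet of two boundaries and inside every other half-plane) are:
  (3, 0)
  (107/19, 55/19)
  (0, 0)
  (0, 95/11)
  (113/76, 605/76)

5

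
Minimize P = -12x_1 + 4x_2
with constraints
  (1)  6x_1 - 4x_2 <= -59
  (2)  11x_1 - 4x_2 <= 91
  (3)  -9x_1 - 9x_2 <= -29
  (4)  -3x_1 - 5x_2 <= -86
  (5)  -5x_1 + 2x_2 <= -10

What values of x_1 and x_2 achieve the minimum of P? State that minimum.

Feasible corners and P = -12x_1 + 4x_2:
  (30, 239/4) → P = -121
  (79/4, 355/8) → P = -119/2
  (71, 345/2) → P = -162

x_1 = 71, x_2 = 345/2, minimum P = -162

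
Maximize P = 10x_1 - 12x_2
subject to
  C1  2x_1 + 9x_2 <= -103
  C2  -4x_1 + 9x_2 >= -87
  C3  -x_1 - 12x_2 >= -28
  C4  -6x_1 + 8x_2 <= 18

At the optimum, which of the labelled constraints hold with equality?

Vertices and P = 10x_1 - 12x_2:
  (-8/3, -293/27) → P = 932/9
  (-493/35, -291/35) → P = -1438/35
  (-39, -27) → P = -66

The maximum is at (-8/3, -293/27). Substituting into each constraint, equality holds for C1 and C2; the remaining constraints have slack.

C1 and C2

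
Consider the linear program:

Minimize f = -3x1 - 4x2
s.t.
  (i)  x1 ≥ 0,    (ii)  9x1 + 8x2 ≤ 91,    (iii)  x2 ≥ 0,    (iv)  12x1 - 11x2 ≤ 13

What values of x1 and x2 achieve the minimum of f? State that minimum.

x1 = 0, x2 = 91/8, minimum f = -91/2

Feasible corners and f = -3x1 - 4x2:
  (0, 91/8) → f = -91/2
  (0, 0) → f = 0
  (17/3, 5) → f = -37
  (13/12, 0) → f = -13/4

The optimum lies where x1 = 0 and 9x1 + 8x2 = 91.
Solving simultaneously gives x1 = 0, x2 = 91/8.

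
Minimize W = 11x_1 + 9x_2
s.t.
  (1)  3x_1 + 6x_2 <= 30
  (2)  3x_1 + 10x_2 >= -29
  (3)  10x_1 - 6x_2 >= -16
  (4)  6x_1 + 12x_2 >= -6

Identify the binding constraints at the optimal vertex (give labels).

(3) and (4)

Vertices and W = 11x_1 + 9x_2:
  (79/2, -59/4) → W = 1207/4
  (14/13, 58/13) → W = 52
  (12, -13/2) → W = 147/2
  (-19/13, 3/13) → W = -14

The minimum is at (-19/13, 3/13). Substituting into each constraint, equality holds for (3) and (4); the remaining constraints have slack.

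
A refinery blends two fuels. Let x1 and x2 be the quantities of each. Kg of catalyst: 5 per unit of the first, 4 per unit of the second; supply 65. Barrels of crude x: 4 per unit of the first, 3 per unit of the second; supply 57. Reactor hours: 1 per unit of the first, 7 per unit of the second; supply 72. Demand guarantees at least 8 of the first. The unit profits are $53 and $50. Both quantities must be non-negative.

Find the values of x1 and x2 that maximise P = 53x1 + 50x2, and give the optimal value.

Feasible corners and P = 53x1 + 50x2:
  (13, 0) → P = 689
  (8, 0) → P = 424
  (8, 25/4) → P = 1473/2

The optimum lies where 5x1 + 4x2 = 65 and x1 = 8.
Solving simultaneously gives x1 = 8, x2 = 25/4.

x1 = 8, x2 = 25/4, maximum P = 1473/2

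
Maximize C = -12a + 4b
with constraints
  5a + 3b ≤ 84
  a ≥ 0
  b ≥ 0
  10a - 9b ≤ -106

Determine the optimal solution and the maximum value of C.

a = 0, b = 28, maximum C = 112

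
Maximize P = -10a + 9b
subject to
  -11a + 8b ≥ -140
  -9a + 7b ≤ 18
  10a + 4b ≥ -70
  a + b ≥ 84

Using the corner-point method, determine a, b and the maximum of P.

Extreme points and P = -10a + 9b:
  (1124/5, 1458/5) → P = 1882/5
  (812/19, 784/19) → P = -56
  (285/8, 387/8) → P = 633/8

a = 1124/5, b = 1458/5, maximum P = 1882/5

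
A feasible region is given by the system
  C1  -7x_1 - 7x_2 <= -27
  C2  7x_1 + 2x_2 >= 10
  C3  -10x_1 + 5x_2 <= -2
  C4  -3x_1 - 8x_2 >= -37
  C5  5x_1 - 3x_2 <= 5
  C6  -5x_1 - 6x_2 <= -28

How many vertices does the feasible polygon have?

4

Intersecting each pair of boundary lines and keeping only the points that satisfy every inequality leaves:
  (201/95, 364/95)
  (152/85, 54/17)
  (151/49, 170/49)
  (38/15, 23/9)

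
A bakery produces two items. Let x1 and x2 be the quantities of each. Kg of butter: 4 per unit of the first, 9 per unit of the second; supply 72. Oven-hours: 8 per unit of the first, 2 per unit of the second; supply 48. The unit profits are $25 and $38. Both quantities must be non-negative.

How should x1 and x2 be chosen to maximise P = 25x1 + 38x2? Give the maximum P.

x1 = 9/2, x2 = 6, maximum P = 681/2

Extreme points and P = 25x1 + 38x2:
  (0, 0) → P = 0
  (0, 8) → P = 304
  (6, 0) → P = 150
  (9/2, 6) → P = 681/2

The binding constraints are 4x1 + 9x2 = 72 and 8x1 + 2x2 = 48.
Solving simultaneously gives x1 = 9/2, x2 = 6.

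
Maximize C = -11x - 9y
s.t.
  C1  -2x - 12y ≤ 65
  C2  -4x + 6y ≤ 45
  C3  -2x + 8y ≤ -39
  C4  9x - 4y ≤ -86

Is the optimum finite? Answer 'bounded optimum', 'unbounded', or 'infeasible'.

The boundaries -2x - 12y = 65 and -4x + 6y = 45 meet at (-31/2, -17/6), but that point violates -2x + 8y ≤ -39. Every candidate vertex is excluded by some other constraint, so the feasible region is empty.

infeasible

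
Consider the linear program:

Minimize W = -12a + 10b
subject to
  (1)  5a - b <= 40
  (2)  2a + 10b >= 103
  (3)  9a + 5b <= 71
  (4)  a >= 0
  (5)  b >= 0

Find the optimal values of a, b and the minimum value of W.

a = 39/16, b = 157/16, minimum W = 551/8

Feasible corners and W = -12a + 10b:
  (39/16, 157/16) → W = 551/8
  (0, 103/10) → W = 103
  (0, 71/5) → W = 142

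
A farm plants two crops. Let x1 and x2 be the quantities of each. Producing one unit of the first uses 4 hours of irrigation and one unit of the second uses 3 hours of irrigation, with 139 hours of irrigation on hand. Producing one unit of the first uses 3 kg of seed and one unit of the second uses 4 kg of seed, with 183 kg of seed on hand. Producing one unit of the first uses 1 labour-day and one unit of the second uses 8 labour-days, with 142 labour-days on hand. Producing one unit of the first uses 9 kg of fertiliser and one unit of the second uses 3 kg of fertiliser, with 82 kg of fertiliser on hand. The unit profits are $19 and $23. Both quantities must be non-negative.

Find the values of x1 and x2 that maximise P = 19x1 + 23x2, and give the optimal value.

Vertices and P = 19x1 + 23x2:
  (0, 0) → P = 0
  (0, 71/4) → P = 1633/4
  (82/9, 0) → P = 1558/9
  (10/3, 52/3) → P = 462

At the optimal vertex, x1 + 8x2 = 142 and 9x1 + 3x2 = 82.
Solving simultaneously gives x1 = 10/3, x2 = 52/3.

x1 = 10/3, x2 = 52/3, maximum P = 462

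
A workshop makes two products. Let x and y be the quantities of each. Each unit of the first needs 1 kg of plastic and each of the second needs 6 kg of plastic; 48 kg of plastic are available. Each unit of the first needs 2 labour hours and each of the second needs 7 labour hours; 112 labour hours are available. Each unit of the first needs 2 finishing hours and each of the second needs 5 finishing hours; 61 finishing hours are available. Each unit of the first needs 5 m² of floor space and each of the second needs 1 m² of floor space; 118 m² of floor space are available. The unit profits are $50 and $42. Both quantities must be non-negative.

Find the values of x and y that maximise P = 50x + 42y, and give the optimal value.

Corner points and P = 50x + 42y:
  (0, 0) → P = 0
  (0, 8) → P = 336
  (118/5, 0) → P = 1180
  (18, 5) → P = 1110
  (23, 3) → P = 1276

x = 23, y = 3, maximum P = 1276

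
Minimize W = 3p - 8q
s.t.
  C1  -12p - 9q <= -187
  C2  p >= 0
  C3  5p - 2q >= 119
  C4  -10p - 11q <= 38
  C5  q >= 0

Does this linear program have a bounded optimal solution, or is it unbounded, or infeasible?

unbounded

From the feasible point (119/5, 0), moving in the direction (2, 5) keeps every constraint satisfied while W decreases without bound.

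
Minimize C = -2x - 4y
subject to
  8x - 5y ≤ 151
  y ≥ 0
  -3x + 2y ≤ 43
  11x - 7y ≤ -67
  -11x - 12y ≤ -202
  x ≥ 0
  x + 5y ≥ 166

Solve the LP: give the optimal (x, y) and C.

Feasible corners and C = -2x - 4y:
  (167, 272) → C = -1422
  (117/17, 541/17) → C = -2398/17
  (827/62, 1893/62) → C = -4613/31

The binding constraints are -3x + 2y = 43 and 11x - 7y = -67.
Solving simultaneously gives x = 167, y = 272.

x = 167, y = 272, minimum C = -1422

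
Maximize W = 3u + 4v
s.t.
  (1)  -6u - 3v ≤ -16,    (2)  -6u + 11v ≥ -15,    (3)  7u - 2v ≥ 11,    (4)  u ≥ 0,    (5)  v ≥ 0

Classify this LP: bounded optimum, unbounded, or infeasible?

From the feasible point (221/84, 1/14), moving in the direction (2, 7) keeps every constraint satisfied while W increases without bound.

unbounded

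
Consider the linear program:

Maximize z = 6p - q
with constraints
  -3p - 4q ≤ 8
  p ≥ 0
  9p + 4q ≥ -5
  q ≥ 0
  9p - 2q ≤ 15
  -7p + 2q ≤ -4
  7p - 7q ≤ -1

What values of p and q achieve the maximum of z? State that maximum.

p = 11/2, q = 69/4, maximum z = 63/4

Extreme points and z = 6p - q:
  (11/2, 69/4) → z = 63/4
  (107/49, 114/49) → z = 528/49
  (6/7, 1) → z = 29/7

The binding constraints are 9p - 2q = 15 and -7p + 2q = -4.
Solving simultaneously gives p = 11/2, q = 69/4.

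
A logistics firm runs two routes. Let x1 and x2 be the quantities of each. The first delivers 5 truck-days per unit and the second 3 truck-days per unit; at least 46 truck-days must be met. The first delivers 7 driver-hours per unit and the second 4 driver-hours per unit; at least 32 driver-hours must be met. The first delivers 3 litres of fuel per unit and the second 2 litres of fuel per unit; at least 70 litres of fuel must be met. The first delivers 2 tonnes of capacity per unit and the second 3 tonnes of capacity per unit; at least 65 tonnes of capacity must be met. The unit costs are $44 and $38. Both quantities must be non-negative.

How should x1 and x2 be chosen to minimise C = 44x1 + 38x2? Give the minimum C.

x1 = 16, x2 = 11, minimum C = 1122

Corner points and C = 44x1 + 38x2:
  (0, 35) → C = 1330
  (65/2, 0) → C = 1430
  (16, 11) → C = 1122
The feasible region is unbounded (it extends along (0, 1), (1, 0)), but C strictly increases along every unbounded feasible direction, so there is no improving ray and the minimum is attained at a vertex.

The binding constraints are 3x1 + 2x2 = 70 and 2x1 + 3x2 = 65.
Solving simultaneously gives x1 = 16, x2 = 11.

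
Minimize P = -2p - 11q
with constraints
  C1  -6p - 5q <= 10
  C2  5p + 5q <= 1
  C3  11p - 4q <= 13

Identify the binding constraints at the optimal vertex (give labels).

Feasible corners and P = -2p - 11q:
  (-11, 56/5) → P = -506/5
  (25/79, -188/79) → P = 2018/79
  (23/25, -18/25) → P = 152/25

The minimum is at (-11, 56/5). Substituting into each constraint, equality holds for C1 and C2; the remaining constraints have slack.

C1 and C2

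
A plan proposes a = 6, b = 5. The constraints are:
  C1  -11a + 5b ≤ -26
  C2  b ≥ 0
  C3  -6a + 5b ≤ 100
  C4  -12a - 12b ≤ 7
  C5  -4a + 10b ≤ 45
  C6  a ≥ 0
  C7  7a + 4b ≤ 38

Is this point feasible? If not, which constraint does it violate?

not feasible — violates C7

Constraint C7: 7a + 4b = 62, which is not ≤ 38. All other constraints are satisfied.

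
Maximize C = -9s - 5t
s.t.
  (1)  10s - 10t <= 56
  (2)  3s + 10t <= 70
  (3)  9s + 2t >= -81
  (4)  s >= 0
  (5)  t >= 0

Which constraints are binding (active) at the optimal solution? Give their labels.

(4) and (5)

Extreme points and C = -9s - 5t:
  (126/13, 266/65) → C = -1400/13
  (28/5, 0) → C = -252/5
  (0, 7) → C = -35
  (0, 0) → C = 0

The maximum is at (0, 0). Substituting into each constraint, equality holds for (4) and (5); the remaining constraints have slack.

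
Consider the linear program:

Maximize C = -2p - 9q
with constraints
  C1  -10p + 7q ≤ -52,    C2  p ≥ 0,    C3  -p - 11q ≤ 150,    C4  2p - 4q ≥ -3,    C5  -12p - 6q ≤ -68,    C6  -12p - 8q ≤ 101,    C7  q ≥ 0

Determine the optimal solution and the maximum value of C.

Corner points and C = -2p - 9q:
  (229/26, 67/13) → C = -64
  (197/36, 7/18) → C = -130/9
  (17/3, 0) → C = -34/3
The feasible region is unbounded (it extends along (2, 1), (1, 0)), but C strictly decreases along every unbounded feasible direction, so there is no improving ray and the maximum is attained at a vertex.

The binding constraints are -12p - 6q = -68 and q = 0.
Solving simultaneously gives p = 17/3, q = 0.

p = 17/3, q = 0, maximum C = -34/3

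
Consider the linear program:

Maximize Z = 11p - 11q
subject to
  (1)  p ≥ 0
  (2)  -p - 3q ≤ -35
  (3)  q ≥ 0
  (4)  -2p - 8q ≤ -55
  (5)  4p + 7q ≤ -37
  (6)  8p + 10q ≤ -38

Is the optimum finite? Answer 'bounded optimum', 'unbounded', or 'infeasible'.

The boundaries -p - 3q = -35 and 4p + 7q = -37 meet at (-356/5, 177/5), but that point violates p ≥ 0. Every candidate vertex is excluded by some other constraint, so the feasible region is empty.

infeasible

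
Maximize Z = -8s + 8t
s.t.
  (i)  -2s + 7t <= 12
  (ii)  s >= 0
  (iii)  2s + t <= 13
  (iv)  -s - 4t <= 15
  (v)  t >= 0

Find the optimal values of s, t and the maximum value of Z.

Corner points and Z = -8s + 8t:
  (0, 12/7) → Z = 96/7
  (79/16, 25/8) → Z = -29/2
  (0, 0) → Z = 0
  (13/2, 0) → Z = -52

s = 0, t = 12/7, maximum Z = 96/7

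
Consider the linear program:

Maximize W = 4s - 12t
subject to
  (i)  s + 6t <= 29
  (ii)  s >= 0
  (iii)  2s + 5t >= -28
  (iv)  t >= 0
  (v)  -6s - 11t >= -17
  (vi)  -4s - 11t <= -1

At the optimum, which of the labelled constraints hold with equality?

Corner points and W = 4s - 12t:
  (0, 17/11) → W = -204/11
  (0, 1/11) → W = -12/11
  (17/6, 0) → W = 34/3
  (1/4, 0) → W = 1

The maximum is at (17/6, 0). Substituting into each constraint, equality holds for (iv) and (v); the remaining constraints have slack.

(iv) and (v)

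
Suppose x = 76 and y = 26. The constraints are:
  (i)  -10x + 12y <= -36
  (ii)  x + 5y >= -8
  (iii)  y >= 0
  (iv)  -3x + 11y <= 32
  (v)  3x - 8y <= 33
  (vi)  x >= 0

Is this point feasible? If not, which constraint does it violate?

not feasible — violates (iv)

Constraint (iv): -3x + 11y = 58, which is not ≤ 32. All other constraints are satisfied.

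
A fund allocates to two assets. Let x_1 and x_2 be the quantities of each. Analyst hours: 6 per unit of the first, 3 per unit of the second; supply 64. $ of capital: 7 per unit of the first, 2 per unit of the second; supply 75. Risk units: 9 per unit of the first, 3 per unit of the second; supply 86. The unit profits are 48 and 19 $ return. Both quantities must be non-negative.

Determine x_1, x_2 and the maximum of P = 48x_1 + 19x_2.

x_1 = 22/3, x_2 = 20/3, maximum P = 1436/3

Corner points and P = 48x_1 + 19x_2:
  (0, 0) → P = 0
  (0, 64/3) → P = 1216/3
  (86/9, 0) → P = 1376/3
  (22/3, 20/3) → P = 1436/3

The optimum lies where 6x_1 + 3x_2 = 64 and 9x_1 + 3x_2 = 86.
Solving simultaneously gives x_1 = 22/3, x_2 = 20/3.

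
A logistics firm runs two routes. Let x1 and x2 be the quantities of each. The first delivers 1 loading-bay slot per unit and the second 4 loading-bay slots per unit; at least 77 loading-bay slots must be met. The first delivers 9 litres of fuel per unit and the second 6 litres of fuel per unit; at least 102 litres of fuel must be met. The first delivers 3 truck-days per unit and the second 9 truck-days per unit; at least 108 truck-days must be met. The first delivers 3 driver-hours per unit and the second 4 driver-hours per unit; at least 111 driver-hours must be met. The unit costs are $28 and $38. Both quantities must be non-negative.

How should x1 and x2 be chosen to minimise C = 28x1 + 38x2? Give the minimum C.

Extreme points and C = 28x1 + 38x2:
  (0, 111/4) → C = 2109/2
  (77, 0) → C = 2156
  (17, 15) → C = 1046
The feasible region is unbounded (it extends along (0, 1), (1, 0)), but C strictly increases along every unbounded feasible direction, so there is no improving ray and the minimum is attained at a vertex.

The optimum lies where x1 + 4x2 = 77 and 3x1 + 4x2 = 111.
Solving simultaneously gives x1 = 17, x2 = 15.

x1 = 17, x2 = 15, minimum C = 1046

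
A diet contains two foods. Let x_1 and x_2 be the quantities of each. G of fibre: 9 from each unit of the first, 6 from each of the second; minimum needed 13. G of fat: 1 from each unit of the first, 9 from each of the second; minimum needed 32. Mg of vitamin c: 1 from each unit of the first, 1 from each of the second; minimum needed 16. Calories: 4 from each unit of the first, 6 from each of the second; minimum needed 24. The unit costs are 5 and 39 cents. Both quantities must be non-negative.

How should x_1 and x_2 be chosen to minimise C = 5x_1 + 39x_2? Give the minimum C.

Corner points and C = 5x_1 + 39x_2:
  (0, 16) → C = 624
  (32, 0) → C = 160
  (14, 2) → C = 148
The feasible region is unbounded (it extends along (0, 1), (1, 0)), but C strictly increases along every unbounded feasible direction, so there is no improving ray and the minimum is attained at a vertex.

x_1 = 14, x_2 = 2, minimum C = 148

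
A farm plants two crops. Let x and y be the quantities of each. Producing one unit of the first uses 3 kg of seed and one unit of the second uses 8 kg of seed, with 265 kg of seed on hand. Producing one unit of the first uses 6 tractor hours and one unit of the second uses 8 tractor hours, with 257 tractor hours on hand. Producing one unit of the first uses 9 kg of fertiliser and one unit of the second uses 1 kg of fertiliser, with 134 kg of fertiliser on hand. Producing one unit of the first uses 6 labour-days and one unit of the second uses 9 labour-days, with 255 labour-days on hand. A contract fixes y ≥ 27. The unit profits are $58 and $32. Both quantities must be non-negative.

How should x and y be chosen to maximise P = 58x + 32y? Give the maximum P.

The optimum lies where 6x + 9y = 255 and y = 27.
Solving simultaneously gives x = 2, y = 27.

x = 2, y = 27, maximum P = 980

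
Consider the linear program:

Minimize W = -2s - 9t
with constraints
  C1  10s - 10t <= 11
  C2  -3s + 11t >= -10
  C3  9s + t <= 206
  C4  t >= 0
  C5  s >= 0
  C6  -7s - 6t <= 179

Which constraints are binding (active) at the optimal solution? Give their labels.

C3 and C5

Extreme points and W = -2s - 9t:
  (2071/100, 1961/100) → W = -21791/100
  (11/10, 0) → W = -11/5
  (0, 206) → W = -1854
  (0, 0) → W = 0

The minimum is at (0, 206). Substituting into each constraint, equality holds for C3 and C5; the remaining constraints have slack.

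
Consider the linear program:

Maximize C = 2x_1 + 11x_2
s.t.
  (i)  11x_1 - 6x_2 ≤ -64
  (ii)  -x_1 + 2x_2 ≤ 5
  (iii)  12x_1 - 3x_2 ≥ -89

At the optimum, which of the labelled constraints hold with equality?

Extreme points and C = 2x_1 + 11x_2:
  (-49/8, -9/16) → C = -295/16
  (-114/13, -211/39) → C = -3005/39
  (-163/21, -29/21) → C = -215/7

The maximum is at (-49/8, -9/16). Substituting into each constraint, equality holds for (i) and (ii); the remaining constraints have slack.

(i) and (ii)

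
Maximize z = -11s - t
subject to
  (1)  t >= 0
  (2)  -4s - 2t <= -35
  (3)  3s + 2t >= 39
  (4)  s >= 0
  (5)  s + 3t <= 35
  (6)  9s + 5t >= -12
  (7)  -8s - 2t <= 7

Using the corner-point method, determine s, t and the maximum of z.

Vertices and z = -11s - t:
  (13, 0) → z = -143
  (35, 0) → z = -385
  (47/7, 66/7) → z = -583/7

The optimum lies where 3s + 2t = 39 and s + 3t = 35.
Solving simultaneously gives s = 47/7, t = 66/7.

s = 47/7, t = 66/7, maximum z = -583/7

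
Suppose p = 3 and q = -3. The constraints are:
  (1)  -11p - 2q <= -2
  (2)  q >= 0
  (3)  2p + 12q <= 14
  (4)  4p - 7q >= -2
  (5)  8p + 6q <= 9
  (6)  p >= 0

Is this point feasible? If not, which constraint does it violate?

Constraint (2): q = -3, which is not ≥ 0. All other constraints are satisfied.

not feasible — violates (2)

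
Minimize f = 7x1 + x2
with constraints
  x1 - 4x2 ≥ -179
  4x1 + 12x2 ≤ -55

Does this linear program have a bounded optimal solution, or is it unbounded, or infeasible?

From the feasible point (-592/7, 661/28), moving in the direction (-4, -1) keeps every constraint satisfied while f decreases without bound.

unbounded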